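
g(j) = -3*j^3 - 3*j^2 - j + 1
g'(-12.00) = -1225.00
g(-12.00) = 4765.00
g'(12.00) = -1369.00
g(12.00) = -5627.00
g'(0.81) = -11.76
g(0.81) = -3.37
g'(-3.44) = -86.86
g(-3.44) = 91.06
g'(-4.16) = -131.79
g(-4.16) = 169.22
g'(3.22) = -113.64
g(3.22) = -133.48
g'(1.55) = -31.92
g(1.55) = -18.93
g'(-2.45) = -40.32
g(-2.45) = 29.56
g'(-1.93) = -22.94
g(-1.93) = 13.32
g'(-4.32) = -143.04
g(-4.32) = 191.20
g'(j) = -9*j^2 - 6*j - 1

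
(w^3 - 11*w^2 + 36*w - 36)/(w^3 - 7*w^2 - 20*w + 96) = (w^2 - 8*w + 12)/(w^2 - 4*w - 32)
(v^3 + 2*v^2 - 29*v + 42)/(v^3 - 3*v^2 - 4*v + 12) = (v + 7)/(v + 2)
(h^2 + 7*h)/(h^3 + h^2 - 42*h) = 1/(h - 6)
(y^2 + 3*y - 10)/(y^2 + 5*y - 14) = (y + 5)/(y + 7)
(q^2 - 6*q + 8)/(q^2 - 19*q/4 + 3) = 4*(q - 2)/(4*q - 3)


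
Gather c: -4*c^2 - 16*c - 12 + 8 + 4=-4*c^2 - 16*c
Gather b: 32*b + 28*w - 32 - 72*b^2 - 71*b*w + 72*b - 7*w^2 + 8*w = -72*b^2 + b*(104 - 71*w) - 7*w^2 + 36*w - 32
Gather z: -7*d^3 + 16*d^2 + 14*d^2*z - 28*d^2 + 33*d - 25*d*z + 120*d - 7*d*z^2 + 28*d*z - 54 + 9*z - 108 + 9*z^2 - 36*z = -7*d^3 - 12*d^2 + 153*d + z^2*(9 - 7*d) + z*(14*d^2 + 3*d - 27) - 162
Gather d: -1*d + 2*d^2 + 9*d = 2*d^2 + 8*d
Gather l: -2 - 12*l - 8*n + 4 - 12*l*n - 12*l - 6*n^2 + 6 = l*(-12*n - 24) - 6*n^2 - 8*n + 8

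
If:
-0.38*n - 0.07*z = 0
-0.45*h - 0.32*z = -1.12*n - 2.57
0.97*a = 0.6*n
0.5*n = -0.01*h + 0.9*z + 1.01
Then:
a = 0.11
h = 6.82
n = 0.17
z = -0.95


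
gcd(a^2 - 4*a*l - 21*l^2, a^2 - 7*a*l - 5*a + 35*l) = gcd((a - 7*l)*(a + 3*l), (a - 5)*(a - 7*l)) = a - 7*l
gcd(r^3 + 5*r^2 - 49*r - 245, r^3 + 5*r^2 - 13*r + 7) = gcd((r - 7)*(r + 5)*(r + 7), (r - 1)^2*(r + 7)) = r + 7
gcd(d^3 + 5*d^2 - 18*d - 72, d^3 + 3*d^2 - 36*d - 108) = d^2 + 9*d + 18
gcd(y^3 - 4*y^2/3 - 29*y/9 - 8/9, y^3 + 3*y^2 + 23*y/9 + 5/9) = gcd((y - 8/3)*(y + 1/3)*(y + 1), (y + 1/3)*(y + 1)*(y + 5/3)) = y^2 + 4*y/3 + 1/3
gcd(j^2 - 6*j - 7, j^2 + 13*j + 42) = 1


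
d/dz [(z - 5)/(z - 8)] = -3/(z - 8)^2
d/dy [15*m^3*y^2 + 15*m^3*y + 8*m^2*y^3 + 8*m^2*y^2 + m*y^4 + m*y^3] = m*(30*m^2*y + 15*m^2 + 24*m*y^2 + 16*m*y + 4*y^3 + 3*y^2)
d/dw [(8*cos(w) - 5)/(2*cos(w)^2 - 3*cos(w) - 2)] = (16*cos(w)^2 - 20*cos(w) + 31)*sin(w)/((cos(w) - 2)^2*(2*cos(w) + 1)^2)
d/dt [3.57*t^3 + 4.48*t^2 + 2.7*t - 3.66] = 10.71*t^2 + 8.96*t + 2.7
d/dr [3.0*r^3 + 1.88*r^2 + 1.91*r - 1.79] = 9.0*r^2 + 3.76*r + 1.91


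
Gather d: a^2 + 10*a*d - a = a^2 + 10*a*d - a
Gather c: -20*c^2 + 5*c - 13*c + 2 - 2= -20*c^2 - 8*c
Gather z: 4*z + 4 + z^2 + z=z^2 + 5*z + 4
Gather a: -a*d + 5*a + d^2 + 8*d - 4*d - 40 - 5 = a*(5 - d) + d^2 + 4*d - 45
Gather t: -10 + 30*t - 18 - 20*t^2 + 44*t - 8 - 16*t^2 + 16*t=-36*t^2 + 90*t - 36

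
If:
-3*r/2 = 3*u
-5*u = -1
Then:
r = -2/5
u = 1/5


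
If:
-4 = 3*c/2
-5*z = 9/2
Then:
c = -8/3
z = -9/10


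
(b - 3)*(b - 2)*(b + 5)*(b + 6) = b^4 + 6*b^3 - 19*b^2 - 84*b + 180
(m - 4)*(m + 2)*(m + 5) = m^3 + 3*m^2 - 18*m - 40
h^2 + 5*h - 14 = (h - 2)*(h + 7)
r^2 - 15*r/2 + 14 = (r - 4)*(r - 7/2)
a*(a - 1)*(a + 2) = a^3 + a^2 - 2*a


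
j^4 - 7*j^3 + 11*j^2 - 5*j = j*(j - 5)*(j - 1)^2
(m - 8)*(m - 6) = m^2 - 14*m + 48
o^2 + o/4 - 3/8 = (o - 1/2)*(o + 3/4)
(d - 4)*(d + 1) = d^2 - 3*d - 4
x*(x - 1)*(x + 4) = x^3 + 3*x^2 - 4*x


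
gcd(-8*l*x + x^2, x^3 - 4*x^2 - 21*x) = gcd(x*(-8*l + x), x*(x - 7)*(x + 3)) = x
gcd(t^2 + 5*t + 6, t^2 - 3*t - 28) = 1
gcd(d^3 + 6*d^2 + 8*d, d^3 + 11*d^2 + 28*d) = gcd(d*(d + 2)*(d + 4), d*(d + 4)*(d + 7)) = d^2 + 4*d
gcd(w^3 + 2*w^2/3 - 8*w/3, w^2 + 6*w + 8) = w + 2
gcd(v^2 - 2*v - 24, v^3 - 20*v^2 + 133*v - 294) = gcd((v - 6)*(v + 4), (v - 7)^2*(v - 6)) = v - 6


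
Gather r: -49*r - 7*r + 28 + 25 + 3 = 56 - 56*r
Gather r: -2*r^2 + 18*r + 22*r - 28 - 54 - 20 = -2*r^2 + 40*r - 102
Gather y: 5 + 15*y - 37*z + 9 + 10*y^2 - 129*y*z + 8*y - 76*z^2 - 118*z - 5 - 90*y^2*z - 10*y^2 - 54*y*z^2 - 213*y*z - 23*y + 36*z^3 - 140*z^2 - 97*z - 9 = -90*y^2*z + y*(-54*z^2 - 342*z) + 36*z^3 - 216*z^2 - 252*z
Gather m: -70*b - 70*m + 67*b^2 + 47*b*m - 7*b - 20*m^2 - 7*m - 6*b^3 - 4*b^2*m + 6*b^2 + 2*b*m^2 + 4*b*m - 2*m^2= -6*b^3 + 73*b^2 - 77*b + m^2*(2*b - 22) + m*(-4*b^2 + 51*b - 77)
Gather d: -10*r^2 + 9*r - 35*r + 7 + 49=-10*r^2 - 26*r + 56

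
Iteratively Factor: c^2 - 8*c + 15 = (c - 5)*(c - 3)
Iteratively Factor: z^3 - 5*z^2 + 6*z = (z)*(z^2 - 5*z + 6) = z*(z - 2)*(z - 3)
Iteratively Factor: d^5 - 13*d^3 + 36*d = (d + 2)*(d^4 - 2*d^3 - 9*d^2 + 18*d) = (d - 3)*(d + 2)*(d^3 + d^2 - 6*d) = (d - 3)*(d - 2)*(d + 2)*(d^2 + 3*d) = d*(d - 3)*(d - 2)*(d + 2)*(d + 3)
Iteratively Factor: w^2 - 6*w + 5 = (w - 1)*(w - 5)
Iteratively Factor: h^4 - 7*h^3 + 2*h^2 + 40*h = (h + 2)*(h^3 - 9*h^2 + 20*h) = (h - 4)*(h + 2)*(h^2 - 5*h) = (h - 5)*(h - 4)*(h + 2)*(h)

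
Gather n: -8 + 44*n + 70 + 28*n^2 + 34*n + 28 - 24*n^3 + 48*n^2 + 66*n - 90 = -24*n^3 + 76*n^2 + 144*n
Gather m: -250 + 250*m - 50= 250*m - 300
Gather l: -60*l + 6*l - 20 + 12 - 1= -54*l - 9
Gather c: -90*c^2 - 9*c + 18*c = -90*c^2 + 9*c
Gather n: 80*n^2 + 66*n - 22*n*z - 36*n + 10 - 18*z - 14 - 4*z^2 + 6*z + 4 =80*n^2 + n*(30 - 22*z) - 4*z^2 - 12*z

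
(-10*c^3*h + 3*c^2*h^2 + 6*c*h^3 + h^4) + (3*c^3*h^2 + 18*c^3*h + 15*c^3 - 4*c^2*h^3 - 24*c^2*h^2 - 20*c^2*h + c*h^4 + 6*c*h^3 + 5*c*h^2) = 3*c^3*h^2 + 8*c^3*h + 15*c^3 - 4*c^2*h^3 - 21*c^2*h^2 - 20*c^2*h + c*h^4 + 12*c*h^3 + 5*c*h^2 + h^4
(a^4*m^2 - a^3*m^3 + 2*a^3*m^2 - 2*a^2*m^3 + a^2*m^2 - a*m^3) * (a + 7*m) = a^5*m^2 + 6*a^4*m^3 + 2*a^4*m^2 - 7*a^3*m^4 + 12*a^3*m^3 + a^3*m^2 - 14*a^2*m^4 + 6*a^2*m^3 - 7*a*m^4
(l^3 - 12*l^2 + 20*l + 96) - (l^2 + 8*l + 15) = l^3 - 13*l^2 + 12*l + 81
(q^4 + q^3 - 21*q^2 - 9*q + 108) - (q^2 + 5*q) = q^4 + q^3 - 22*q^2 - 14*q + 108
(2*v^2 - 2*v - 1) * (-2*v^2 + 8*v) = -4*v^4 + 20*v^3 - 14*v^2 - 8*v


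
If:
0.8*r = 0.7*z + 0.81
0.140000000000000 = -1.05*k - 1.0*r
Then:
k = -0.833333333333333*z - 1.09761904761905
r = 0.875*z + 1.0125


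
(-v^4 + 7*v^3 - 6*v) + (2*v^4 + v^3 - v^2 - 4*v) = v^4 + 8*v^3 - v^2 - 10*v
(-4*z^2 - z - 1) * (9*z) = -36*z^3 - 9*z^2 - 9*z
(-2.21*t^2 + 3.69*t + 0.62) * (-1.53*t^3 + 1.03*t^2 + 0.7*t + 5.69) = 3.3813*t^5 - 7.922*t^4 + 1.3051*t^3 - 9.3533*t^2 + 21.4301*t + 3.5278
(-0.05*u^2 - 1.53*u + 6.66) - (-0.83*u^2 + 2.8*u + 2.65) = 0.78*u^2 - 4.33*u + 4.01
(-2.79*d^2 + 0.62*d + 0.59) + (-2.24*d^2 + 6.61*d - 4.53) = -5.03*d^2 + 7.23*d - 3.94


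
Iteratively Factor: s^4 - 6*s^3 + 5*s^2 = (s)*(s^3 - 6*s^2 + 5*s) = s^2*(s^2 - 6*s + 5) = s^2*(s - 1)*(s - 5)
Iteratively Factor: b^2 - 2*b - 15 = (b - 5)*(b + 3)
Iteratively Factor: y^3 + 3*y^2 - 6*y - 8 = (y - 2)*(y^2 + 5*y + 4) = (y - 2)*(y + 4)*(y + 1)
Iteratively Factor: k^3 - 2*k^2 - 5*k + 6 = (k - 3)*(k^2 + k - 2) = (k - 3)*(k - 1)*(k + 2)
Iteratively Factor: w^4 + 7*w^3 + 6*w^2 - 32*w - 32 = (w + 4)*(w^3 + 3*w^2 - 6*w - 8) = (w + 1)*(w + 4)*(w^2 + 2*w - 8) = (w + 1)*(w + 4)^2*(w - 2)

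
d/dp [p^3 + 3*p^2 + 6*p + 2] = 3*p^2 + 6*p + 6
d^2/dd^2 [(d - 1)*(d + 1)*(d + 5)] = 6*d + 10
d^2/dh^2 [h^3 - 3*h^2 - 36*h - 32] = 6*h - 6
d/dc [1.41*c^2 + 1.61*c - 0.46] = 2.82*c + 1.61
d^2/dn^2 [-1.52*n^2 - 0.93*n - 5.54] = -3.04000000000000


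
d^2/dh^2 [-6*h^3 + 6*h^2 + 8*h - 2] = 12 - 36*h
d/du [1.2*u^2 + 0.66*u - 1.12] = 2.4*u + 0.66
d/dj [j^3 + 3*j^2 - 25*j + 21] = 3*j^2 + 6*j - 25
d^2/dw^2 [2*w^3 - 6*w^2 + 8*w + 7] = 12*w - 12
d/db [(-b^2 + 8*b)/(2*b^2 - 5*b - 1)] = (-11*b^2 + 2*b - 8)/(4*b^4 - 20*b^3 + 21*b^2 + 10*b + 1)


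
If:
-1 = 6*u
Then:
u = -1/6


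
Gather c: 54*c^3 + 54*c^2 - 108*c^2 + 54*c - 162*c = 54*c^3 - 54*c^2 - 108*c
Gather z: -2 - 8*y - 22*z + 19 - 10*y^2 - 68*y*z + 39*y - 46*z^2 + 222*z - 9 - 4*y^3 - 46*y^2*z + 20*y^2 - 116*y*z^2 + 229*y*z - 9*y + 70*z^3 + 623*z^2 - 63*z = -4*y^3 + 10*y^2 + 22*y + 70*z^3 + z^2*(577 - 116*y) + z*(-46*y^2 + 161*y + 137) + 8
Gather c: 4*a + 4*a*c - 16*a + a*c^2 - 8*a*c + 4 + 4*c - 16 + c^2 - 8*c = -12*a + c^2*(a + 1) + c*(-4*a - 4) - 12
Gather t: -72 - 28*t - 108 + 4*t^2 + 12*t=4*t^2 - 16*t - 180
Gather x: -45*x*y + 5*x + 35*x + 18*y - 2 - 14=x*(40 - 45*y) + 18*y - 16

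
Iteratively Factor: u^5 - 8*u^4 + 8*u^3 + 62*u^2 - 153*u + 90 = (u - 5)*(u^4 - 3*u^3 - 7*u^2 + 27*u - 18) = (u - 5)*(u - 1)*(u^3 - 2*u^2 - 9*u + 18) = (u - 5)*(u - 2)*(u - 1)*(u^2 - 9) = (u - 5)*(u - 2)*(u - 1)*(u + 3)*(u - 3)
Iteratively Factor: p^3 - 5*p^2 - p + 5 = (p - 5)*(p^2 - 1) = (p - 5)*(p - 1)*(p + 1)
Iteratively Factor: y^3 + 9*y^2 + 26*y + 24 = (y + 3)*(y^2 + 6*y + 8) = (y + 2)*(y + 3)*(y + 4)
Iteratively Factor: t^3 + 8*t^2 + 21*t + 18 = (t + 2)*(t^2 + 6*t + 9) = (t + 2)*(t + 3)*(t + 3)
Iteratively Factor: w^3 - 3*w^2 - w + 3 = (w - 3)*(w^2 - 1) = (w - 3)*(w - 1)*(w + 1)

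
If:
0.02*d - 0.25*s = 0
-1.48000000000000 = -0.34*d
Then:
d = 4.35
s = 0.35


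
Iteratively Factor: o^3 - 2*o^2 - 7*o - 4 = (o + 1)*(o^2 - 3*o - 4) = (o - 4)*(o + 1)*(o + 1)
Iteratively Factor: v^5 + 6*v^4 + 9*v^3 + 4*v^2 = (v + 1)*(v^4 + 5*v^3 + 4*v^2) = (v + 1)^2*(v^3 + 4*v^2) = v*(v + 1)^2*(v^2 + 4*v) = v*(v + 1)^2*(v + 4)*(v)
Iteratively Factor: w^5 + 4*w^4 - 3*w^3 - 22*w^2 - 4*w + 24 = (w + 2)*(w^4 + 2*w^3 - 7*w^2 - 8*w + 12) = (w - 1)*(w + 2)*(w^3 + 3*w^2 - 4*w - 12) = (w - 1)*(w + 2)*(w + 3)*(w^2 - 4) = (w - 2)*(w - 1)*(w + 2)*(w + 3)*(w + 2)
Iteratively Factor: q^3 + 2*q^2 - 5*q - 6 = (q + 1)*(q^2 + q - 6) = (q - 2)*(q + 1)*(q + 3)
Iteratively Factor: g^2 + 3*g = (g)*(g + 3)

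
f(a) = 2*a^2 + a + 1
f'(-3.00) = -11.00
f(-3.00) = 16.00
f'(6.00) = 25.00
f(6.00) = 79.00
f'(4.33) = 18.32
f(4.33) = 42.83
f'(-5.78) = -22.12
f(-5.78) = 62.04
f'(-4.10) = -15.40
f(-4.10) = 30.52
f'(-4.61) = -17.44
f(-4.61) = 38.89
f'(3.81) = 16.24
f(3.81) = 33.84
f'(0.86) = 4.44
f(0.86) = 3.34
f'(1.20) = 5.80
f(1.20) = 5.08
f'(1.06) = 5.24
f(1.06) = 4.31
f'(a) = 4*a + 1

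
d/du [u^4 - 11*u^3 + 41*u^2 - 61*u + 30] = 4*u^3 - 33*u^2 + 82*u - 61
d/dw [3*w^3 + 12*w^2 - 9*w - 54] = 9*w^2 + 24*w - 9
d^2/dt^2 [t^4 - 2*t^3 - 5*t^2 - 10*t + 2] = 12*t^2 - 12*t - 10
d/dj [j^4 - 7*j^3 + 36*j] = 4*j^3 - 21*j^2 + 36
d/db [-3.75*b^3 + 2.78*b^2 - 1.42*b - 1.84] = -11.25*b^2 + 5.56*b - 1.42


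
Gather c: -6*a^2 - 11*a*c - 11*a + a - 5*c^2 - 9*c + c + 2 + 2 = -6*a^2 - 10*a - 5*c^2 + c*(-11*a - 8) + 4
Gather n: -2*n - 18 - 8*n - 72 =-10*n - 90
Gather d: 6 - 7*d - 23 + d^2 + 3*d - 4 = d^2 - 4*d - 21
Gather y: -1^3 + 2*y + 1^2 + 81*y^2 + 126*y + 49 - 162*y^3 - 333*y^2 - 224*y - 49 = -162*y^3 - 252*y^2 - 96*y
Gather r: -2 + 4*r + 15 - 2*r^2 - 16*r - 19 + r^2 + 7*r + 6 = -r^2 - 5*r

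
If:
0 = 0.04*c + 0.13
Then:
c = -3.25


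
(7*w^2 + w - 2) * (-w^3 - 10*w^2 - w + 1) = -7*w^5 - 71*w^4 - 15*w^3 + 26*w^2 + 3*w - 2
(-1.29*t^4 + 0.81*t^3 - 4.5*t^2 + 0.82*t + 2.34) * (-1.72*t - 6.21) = 2.2188*t^5 + 6.6177*t^4 + 2.7099*t^3 + 26.5346*t^2 - 9.117*t - 14.5314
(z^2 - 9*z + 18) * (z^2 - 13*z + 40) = z^4 - 22*z^3 + 175*z^2 - 594*z + 720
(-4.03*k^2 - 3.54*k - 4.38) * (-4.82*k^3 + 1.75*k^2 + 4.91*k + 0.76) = 19.4246*k^5 + 10.0103*k^4 - 4.8707*k^3 - 28.1092*k^2 - 24.1962*k - 3.3288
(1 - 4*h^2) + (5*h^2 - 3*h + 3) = h^2 - 3*h + 4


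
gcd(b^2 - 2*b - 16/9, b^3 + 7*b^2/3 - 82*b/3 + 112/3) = b - 8/3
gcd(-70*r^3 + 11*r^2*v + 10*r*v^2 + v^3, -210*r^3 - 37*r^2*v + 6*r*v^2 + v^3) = 35*r^2 + 12*r*v + v^2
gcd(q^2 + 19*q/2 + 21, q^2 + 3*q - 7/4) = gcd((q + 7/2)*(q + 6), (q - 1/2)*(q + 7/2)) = q + 7/2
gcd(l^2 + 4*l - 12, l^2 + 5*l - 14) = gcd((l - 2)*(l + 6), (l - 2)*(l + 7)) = l - 2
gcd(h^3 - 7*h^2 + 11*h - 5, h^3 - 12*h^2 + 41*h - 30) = h^2 - 6*h + 5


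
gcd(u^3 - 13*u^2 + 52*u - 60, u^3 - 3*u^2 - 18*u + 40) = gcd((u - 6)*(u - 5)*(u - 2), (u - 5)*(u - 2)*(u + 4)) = u^2 - 7*u + 10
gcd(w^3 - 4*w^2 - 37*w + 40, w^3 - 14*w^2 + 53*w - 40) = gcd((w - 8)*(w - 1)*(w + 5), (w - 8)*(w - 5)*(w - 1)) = w^2 - 9*w + 8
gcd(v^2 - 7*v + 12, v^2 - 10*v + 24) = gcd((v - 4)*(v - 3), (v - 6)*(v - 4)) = v - 4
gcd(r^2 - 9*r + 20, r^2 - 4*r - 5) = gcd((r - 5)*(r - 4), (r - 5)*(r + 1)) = r - 5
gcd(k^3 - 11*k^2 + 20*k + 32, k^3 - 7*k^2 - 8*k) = k^2 - 7*k - 8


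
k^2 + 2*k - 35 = (k - 5)*(k + 7)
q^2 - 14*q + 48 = (q - 8)*(q - 6)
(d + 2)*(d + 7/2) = d^2 + 11*d/2 + 7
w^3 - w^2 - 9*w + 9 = (w - 3)*(w - 1)*(w + 3)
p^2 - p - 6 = (p - 3)*(p + 2)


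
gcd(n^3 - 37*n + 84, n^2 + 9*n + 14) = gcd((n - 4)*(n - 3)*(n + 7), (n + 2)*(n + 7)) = n + 7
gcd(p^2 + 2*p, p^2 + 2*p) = p^2 + 2*p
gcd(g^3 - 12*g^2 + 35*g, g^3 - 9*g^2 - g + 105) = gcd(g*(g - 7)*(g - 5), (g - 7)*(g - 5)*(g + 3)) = g^2 - 12*g + 35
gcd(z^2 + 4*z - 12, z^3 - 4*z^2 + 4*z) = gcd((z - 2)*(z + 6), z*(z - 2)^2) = z - 2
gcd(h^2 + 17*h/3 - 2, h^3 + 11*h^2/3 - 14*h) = h + 6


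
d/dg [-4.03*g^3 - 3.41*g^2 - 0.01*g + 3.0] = -12.09*g^2 - 6.82*g - 0.01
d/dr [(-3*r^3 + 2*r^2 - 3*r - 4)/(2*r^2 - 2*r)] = (-3*r^4 + 6*r^3 + r^2 + 8*r - 4)/(2*r^2*(r^2 - 2*r + 1))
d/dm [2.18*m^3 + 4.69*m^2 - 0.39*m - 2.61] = 6.54*m^2 + 9.38*m - 0.39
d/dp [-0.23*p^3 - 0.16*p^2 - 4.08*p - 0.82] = -0.69*p^2 - 0.32*p - 4.08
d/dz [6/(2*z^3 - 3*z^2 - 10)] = 36*z*(1 - z)/(-2*z^3 + 3*z^2 + 10)^2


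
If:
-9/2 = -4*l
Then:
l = 9/8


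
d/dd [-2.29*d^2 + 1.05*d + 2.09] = 1.05 - 4.58*d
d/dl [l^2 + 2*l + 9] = 2*l + 2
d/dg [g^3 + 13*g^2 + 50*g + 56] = 3*g^2 + 26*g + 50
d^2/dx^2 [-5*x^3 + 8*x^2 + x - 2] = 16 - 30*x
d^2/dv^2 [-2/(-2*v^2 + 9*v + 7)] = 4*(4*v^2 - 18*v - (4*v - 9)^2 - 14)/(-2*v^2 + 9*v + 7)^3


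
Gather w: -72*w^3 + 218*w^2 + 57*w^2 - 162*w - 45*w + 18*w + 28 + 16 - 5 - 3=-72*w^3 + 275*w^2 - 189*w + 36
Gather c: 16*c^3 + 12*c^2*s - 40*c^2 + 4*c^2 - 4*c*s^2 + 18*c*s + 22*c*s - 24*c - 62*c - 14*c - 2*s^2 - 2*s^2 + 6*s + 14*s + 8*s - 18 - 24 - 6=16*c^3 + c^2*(12*s - 36) + c*(-4*s^2 + 40*s - 100) - 4*s^2 + 28*s - 48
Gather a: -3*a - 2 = -3*a - 2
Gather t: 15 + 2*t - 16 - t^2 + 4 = -t^2 + 2*t + 3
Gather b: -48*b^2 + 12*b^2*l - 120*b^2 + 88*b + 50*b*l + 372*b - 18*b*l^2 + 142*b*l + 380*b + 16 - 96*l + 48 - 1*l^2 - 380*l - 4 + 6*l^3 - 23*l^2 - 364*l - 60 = b^2*(12*l - 168) + b*(-18*l^2 + 192*l + 840) + 6*l^3 - 24*l^2 - 840*l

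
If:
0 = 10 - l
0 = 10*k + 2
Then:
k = -1/5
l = 10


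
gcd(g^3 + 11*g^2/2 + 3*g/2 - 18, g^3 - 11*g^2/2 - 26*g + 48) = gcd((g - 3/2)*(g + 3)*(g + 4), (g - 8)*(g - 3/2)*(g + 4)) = g^2 + 5*g/2 - 6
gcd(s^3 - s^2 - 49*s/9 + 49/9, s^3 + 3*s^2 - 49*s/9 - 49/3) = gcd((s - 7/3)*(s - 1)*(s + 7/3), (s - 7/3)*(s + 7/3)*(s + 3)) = s^2 - 49/9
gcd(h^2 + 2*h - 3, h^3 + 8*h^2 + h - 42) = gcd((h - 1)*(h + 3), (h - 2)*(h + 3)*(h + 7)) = h + 3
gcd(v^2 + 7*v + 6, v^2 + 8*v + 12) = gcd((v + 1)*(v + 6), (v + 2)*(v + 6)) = v + 6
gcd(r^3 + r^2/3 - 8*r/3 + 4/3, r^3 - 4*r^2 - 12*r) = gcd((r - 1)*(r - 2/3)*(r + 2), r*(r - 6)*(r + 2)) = r + 2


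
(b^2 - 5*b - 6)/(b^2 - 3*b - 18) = (b + 1)/(b + 3)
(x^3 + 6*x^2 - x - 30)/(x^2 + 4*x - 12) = (x^2 + 8*x + 15)/(x + 6)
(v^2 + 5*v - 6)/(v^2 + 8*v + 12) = (v - 1)/(v + 2)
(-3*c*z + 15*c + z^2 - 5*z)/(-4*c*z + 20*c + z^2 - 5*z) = (-3*c + z)/(-4*c + z)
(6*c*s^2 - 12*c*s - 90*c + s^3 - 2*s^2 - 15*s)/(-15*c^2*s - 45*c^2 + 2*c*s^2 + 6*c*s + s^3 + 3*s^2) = (6*c*s - 30*c + s^2 - 5*s)/(-15*c^2 + 2*c*s + s^2)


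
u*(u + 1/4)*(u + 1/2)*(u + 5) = u^4 + 23*u^3/4 + 31*u^2/8 + 5*u/8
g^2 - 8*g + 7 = (g - 7)*(g - 1)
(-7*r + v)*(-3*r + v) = 21*r^2 - 10*r*v + v^2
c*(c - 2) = c^2 - 2*c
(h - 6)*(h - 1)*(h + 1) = h^3 - 6*h^2 - h + 6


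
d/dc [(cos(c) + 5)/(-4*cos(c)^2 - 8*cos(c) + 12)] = (sin(c)^2 - 10*cos(c) - 14)*sin(c)/(4*(cos(c)^2 + 2*cos(c) - 3)^2)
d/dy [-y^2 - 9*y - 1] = -2*y - 9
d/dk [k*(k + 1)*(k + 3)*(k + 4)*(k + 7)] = 5*k^4 + 60*k^3 + 225*k^2 + 290*k + 84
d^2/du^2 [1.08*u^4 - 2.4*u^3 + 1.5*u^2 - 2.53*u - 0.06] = 12.96*u^2 - 14.4*u + 3.0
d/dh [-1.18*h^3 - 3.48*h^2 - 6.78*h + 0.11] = -3.54*h^2 - 6.96*h - 6.78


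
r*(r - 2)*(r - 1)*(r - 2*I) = r^4 - 3*r^3 - 2*I*r^3 + 2*r^2 + 6*I*r^2 - 4*I*r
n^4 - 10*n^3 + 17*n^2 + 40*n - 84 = (n - 7)*(n - 3)*(n - 2)*(n + 2)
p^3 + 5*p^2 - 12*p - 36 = (p - 3)*(p + 2)*(p + 6)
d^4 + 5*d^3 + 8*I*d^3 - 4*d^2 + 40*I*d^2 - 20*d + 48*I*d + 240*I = (d + 5)*(d - 2*I)*(d + 4*I)*(d + 6*I)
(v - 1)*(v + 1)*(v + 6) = v^3 + 6*v^2 - v - 6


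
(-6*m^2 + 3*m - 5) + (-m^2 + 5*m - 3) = -7*m^2 + 8*m - 8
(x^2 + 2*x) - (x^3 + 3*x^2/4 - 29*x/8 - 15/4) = -x^3 + x^2/4 + 45*x/8 + 15/4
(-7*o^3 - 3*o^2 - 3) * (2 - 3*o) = 21*o^4 - 5*o^3 - 6*o^2 + 9*o - 6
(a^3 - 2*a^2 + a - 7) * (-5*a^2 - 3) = -5*a^5 + 10*a^4 - 8*a^3 + 41*a^2 - 3*a + 21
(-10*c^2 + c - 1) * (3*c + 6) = -30*c^3 - 57*c^2 + 3*c - 6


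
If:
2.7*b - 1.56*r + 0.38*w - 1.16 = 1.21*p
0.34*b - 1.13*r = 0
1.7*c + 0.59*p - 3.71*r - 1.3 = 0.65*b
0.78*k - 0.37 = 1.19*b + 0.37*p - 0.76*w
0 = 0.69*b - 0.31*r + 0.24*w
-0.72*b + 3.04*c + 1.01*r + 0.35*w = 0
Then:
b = -4.44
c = -1.88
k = -19.76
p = -5.68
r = -1.34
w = 11.04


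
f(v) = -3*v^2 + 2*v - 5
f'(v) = 2 - 6*v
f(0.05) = -4.91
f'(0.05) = 1.70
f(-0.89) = -9.16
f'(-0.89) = 7.34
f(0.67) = -5.01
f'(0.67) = -2.02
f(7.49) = -158.32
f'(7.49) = -42.94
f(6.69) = -125.89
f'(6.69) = -38.14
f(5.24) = -76.89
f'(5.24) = -29.44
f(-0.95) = -9.61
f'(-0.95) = 7.70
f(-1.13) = -11.09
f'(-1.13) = 8.78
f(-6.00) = -125.00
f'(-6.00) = 38.00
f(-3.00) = -38.00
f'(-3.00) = 20.00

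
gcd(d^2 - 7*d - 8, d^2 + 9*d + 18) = 1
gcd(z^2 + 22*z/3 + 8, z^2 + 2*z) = 1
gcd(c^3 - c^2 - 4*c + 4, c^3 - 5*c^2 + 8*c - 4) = c^2 - 3*c + 2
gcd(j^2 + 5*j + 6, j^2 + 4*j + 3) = j + 3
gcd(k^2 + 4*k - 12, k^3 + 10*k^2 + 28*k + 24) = k + 6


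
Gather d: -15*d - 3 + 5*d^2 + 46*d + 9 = 5*d^2 + 31*d + 6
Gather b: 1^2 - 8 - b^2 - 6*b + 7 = -b^2 - 6*b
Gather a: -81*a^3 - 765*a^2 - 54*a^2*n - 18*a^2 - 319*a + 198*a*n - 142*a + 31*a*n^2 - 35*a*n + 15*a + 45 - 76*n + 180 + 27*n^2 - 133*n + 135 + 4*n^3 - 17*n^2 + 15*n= -81*a^3 + a^2*(-54*n - 783) + a*(31*n^2 + 163*n - 446) + 4*n^3 + 10*n^2 - 194*n + 360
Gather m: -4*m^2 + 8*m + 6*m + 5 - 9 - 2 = -4*m^2 + 14*m - 6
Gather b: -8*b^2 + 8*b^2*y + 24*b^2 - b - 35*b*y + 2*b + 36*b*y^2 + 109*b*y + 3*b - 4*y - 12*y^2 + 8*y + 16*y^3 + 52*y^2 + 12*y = b^2*(8*y + 16) + b*(36*y^2 + 74*y + 4) + 16*y^3 + 40*y^2 + 16*y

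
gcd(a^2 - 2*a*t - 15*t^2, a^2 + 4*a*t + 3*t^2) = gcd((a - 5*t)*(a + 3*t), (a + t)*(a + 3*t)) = a + 3*t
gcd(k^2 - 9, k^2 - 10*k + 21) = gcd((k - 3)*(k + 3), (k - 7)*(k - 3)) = k - 3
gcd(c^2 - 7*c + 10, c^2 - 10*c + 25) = c - 5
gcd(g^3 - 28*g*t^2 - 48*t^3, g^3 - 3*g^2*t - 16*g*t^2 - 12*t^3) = -g^2 + 4*g*t + 12*t^2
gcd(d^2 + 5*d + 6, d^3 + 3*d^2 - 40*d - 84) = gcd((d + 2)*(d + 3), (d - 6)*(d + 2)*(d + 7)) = d + 2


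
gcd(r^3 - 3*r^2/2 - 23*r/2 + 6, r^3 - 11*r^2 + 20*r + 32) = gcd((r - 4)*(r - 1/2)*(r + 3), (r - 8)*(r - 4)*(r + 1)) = r - 4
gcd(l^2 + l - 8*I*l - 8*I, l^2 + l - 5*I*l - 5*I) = l + 1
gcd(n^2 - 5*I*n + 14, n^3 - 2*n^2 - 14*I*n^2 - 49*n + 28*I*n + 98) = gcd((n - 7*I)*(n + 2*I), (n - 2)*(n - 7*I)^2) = n - 7*I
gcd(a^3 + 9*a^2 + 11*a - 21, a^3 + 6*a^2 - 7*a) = a^2 + 6*a - 7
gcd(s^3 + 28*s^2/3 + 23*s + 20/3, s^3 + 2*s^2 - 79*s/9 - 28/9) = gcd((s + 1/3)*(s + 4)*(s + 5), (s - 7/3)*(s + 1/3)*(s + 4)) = s^2 + 13*s/3 + 4/3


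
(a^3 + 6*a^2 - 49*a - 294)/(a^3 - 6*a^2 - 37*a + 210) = (a + 7)/(a - 5)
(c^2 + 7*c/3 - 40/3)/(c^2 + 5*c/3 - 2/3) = (3*c^2 + 7*c - 40)/(3*c^2 + 5*c - 2)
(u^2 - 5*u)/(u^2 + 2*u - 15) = u*(u - 5)/(u^2 + 2*u - 15)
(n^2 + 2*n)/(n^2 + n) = (n + 2)/(n + 1)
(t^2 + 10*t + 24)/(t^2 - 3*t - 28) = (t + 6)/(t - 7)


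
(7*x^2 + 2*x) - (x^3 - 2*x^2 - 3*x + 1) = -x^3 + 9*x^2 + 5*x - 1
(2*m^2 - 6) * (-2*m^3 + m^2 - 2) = -4*m^5 + 2*m^4 + 12*m^3 - 10*m^2 + 12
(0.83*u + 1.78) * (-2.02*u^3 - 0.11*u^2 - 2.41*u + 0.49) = -1.6766*u^4 - 3.6869*u^3 - 2.1961*u^2 - 3.8831*u + 0.8722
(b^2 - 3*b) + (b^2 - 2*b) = 2*b^2 - 5*b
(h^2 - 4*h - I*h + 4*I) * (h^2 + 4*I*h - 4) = h^4 - 4*h^3 + 3*I*h^3 - 12*I*h^2 + 4*I*h - 16*I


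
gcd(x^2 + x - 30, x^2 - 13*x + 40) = x - 5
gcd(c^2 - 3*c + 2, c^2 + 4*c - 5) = c - 1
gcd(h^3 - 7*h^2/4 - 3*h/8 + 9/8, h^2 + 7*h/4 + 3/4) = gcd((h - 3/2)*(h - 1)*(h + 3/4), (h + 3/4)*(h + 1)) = h + 3/4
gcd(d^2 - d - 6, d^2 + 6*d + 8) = d + 2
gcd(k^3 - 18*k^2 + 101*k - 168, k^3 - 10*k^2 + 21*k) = k^2 - 10*k + 21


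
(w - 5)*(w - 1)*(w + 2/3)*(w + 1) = w^4 - 13*w^3/3 - 13*w^2/3 + 13*w/3 + 10/3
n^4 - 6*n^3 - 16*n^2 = n^2*(n - 8)*(n + 2)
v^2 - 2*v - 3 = (v - 3)*(v + 1)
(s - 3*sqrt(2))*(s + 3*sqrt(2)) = s^2 - 18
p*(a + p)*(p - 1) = a*p^2 - a*p + p^3 - p^2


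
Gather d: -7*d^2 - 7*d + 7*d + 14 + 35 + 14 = 63 - 7*d^2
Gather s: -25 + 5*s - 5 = 5*s - 30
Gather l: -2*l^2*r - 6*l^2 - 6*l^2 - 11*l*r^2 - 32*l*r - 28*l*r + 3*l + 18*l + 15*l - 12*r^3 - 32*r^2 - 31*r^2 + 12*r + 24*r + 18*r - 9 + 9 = l^2*(-2*r - 12) + l*(-11*r^2 - 60*r + 36) - 12*r^3 - 63*r^2 + 54*r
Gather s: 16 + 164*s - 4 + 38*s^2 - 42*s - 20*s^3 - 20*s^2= -20*s^3 + 18*s^2 + 122*s + 12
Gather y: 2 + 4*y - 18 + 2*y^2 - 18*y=2*y^2 - 14*y - 16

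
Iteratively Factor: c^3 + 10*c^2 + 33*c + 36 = (c + 3)*(c^2 + 7*c + 12) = (c + 3)^2*(c + 4)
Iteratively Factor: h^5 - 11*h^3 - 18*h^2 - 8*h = (h + 2)*(h^4 - 2*h^3 - 7*h^2 - 4*h) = (h + 1)*(h + 2)*(h^3 - 3*h^2 - 4*h) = h*(h + 1)*(h + 2)*(h^2 - 3*h - 4) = h*(h - 4)*(h + 1)*(h + 2)*(h + 1)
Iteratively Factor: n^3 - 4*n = (n)*(n^2 - 4) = n*(n + 2)*(n - 2)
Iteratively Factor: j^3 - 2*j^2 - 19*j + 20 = (j - 5)*(j^2 + 3*j - 4) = (j - 5)*(j + 4)*(j - 1)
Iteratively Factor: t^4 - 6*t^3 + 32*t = (t)*(t^3 - 6*t^2 + 32) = t*(t - 4)*(t^2 - 2*t - 8) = t*(t - 4)*(t + 2)*(t - 4)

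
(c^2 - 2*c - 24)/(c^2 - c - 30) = (c + 4)/(c + 5)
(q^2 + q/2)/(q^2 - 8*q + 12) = q*(2*q + 1)/(2*(q^2 - 8*q + 12))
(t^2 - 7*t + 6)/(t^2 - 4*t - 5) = (-t^2 + 7*t - 6)/(-t^2 + 4*t + 5)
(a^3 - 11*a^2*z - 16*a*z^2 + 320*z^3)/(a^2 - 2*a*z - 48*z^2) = (a^2 - 3*a*z - 40*z^2)/(a + 6*z)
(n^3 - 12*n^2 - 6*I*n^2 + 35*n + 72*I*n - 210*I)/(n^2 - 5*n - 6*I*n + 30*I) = n - 7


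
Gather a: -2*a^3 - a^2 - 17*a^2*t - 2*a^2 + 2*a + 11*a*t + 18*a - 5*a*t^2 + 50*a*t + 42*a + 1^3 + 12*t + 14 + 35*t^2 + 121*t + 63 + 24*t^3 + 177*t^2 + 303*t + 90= -2*a^3 + a^2*(-17*t - 3) + a*(-5*t^2 + 61*t + 62) + 24*t^3 + 212*t^2 + 436*t + 168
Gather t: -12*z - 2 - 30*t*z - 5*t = t*(-30*z - 5) - 12*z - 2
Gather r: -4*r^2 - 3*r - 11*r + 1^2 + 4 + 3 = -4*r^2 - 14*r + 8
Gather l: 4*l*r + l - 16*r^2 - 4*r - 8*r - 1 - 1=l*(4*r + 1) - 16*r^2 - 12*r - 2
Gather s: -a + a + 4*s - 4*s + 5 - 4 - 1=0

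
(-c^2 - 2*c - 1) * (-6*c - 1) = 6*c^3 + 13*c^2 + 8*c + 1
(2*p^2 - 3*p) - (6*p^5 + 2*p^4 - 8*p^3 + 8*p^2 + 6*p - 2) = -6*p^5 - 2*p^4 + 8*p^3 - 6*p^2 - 9*p + 2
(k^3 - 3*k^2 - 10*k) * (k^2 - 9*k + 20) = k^5 - 12*k^4 + 37*k^3 + 30*k^2 - 200*k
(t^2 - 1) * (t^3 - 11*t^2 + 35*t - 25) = t^5 - 11*t^4 + 34*t^3 - 14*t^2 - 35*t + 25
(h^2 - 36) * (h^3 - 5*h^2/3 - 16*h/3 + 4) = h^5 - 5*h^4/3 - 124*h^3/3 + 64*h^2 + 192*h - 144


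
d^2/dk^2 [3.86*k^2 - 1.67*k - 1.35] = 7.72000000000000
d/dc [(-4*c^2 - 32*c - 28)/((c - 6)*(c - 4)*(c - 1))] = 4*(c^4 + 16*c^3 - 101*c^2 - 106*c + 430)/(c^6 - 22*c^5 + 189*c^4 - 796*c^3 + 1684*c^2 - 1632*c + 576)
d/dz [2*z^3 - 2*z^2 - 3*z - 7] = 6*z^2 - 4*z - 3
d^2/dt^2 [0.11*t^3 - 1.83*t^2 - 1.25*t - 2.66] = 0.66*t - 3.66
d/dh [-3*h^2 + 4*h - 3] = 4 - 6*h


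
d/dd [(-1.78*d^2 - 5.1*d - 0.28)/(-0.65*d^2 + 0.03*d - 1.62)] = (-3.3684*d^2 + 5.4032*d + 8.2704)/(0.4225*d^4 - 0.039*d^3 + 2.1069*d^2 - 0.0972*d + 2.6244)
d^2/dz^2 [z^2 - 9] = 2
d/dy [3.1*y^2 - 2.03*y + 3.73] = 6.2*y - 2.03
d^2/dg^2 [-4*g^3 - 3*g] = -24*g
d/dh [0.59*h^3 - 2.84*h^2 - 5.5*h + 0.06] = 1.77*h^2 - 5.68*h - 5.5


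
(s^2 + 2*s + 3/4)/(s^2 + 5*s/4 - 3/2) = (4*s^2 + 8*s + 3)/(4*s^2 + 5*s - 6)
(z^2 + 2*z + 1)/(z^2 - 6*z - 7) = (z + 1)/(z - 7)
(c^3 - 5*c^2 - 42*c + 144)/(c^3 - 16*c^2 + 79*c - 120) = (c + 6)/(c - 5)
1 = 1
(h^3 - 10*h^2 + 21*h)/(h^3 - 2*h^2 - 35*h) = (h - 3)/(h + 5)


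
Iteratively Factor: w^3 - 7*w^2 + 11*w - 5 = (w - 5)*(w^2 - 2*w + 1) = (w - 5)*(w - 1)*(w - 1)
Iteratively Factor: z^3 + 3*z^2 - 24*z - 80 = (z + 4)*(z^2 - z - 20) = (z + 4)^2*(z - 5)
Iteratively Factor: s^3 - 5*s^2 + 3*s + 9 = (s + 1)*(s^2 - 6*s + 9) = (s - 3)*(s + 1)*(s - 3)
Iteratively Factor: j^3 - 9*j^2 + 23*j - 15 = (j - 5)*(j^2 - 4*j + 3) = (j - 5)*(j - 3)*(j - 1)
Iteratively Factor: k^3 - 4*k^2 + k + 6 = (k - 3)*(k^2 - k - 2) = (k - 3)*(k + 1)*(k - 2)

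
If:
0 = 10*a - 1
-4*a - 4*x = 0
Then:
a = 1/10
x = -1/10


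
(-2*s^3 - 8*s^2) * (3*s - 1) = -6*s^4 - 22*s^3 + 8*s^2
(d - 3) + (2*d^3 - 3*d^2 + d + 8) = 2*d^3 - 3*d^2 + 2*d + 5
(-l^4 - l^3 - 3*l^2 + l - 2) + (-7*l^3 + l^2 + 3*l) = -l^4 - 8*l^3 - 2*l^2 + 4*l - 2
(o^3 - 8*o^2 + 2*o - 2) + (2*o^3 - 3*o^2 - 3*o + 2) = 3*o^3 - 11*o^2 - o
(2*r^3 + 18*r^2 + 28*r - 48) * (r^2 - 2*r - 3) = 2*r^5 + 14*r^4 - 14*r^3 - 158*r^2 + 12*r + 144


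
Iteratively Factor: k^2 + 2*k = (k)*(k + 2)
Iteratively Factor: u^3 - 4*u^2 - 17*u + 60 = (u - 5)*(u^2 + u - 12) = (u - 5)*(u - 3)*(u + 4)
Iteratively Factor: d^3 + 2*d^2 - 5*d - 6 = (d + 1)*(d^2 + d - 6) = (d - 2)*(d + 1)*(d + 3)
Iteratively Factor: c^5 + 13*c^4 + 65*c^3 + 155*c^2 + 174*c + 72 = (c + 4)*(c^4 + 9*c^3 + 29*c^2 + 39*c + 18) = (c + 3)*(c + 4)*(c^3 + 6*c^2 + 11*c + 6) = (c + 1)*(c + 3)*(c + 4)*(c^2 + 5*c + 6) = (c + 1)*(c + 3)^2*(c + 4)*(c + 2)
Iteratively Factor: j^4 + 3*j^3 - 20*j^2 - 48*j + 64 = (j + 4)*(j^3 - j^2 - 16*j + 16) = (j + 4)^2*(j^2 - 5*j + 4) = (j - 1)*(j + 4)^2*(j - 4)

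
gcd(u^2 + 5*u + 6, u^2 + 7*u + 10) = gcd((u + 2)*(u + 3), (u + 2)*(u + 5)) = u + 2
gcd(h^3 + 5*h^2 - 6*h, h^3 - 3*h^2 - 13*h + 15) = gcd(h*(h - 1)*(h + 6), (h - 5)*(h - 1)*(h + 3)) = h - 1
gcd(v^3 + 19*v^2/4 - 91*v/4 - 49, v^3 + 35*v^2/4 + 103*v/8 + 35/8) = v + 7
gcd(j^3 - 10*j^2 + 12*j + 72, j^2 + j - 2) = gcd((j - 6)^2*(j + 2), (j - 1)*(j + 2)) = j + 2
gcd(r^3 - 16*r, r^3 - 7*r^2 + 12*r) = r^2 - 4*r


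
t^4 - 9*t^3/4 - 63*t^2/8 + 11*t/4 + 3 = (t - 4)*(t - 3/4)*(t + 1/2)*(t + 2)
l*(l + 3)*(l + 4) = l^3 + 7*l^2 + 12*l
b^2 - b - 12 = (b - 4)*(b + 3)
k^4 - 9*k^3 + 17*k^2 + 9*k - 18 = (k - 6)*(k - 3)*(k - 1)*(k + 1)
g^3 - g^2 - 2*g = g*(g - 2)*(g + 1)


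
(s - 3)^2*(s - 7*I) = s^3 - 6*s^2 - 7*I*s^2 + 9*s + 42*I*s - 63*I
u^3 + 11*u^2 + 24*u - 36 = (u - 1)*(u + 6)^2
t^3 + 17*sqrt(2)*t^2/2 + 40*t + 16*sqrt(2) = (t + sqrt(2)/2)*(t + 4*sqrt(2))^2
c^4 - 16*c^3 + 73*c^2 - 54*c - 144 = (c - 8)*(c - 6)*(c - 3)*(c + 1)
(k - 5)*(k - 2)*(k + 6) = k^3 - k^2 - 32*k + 60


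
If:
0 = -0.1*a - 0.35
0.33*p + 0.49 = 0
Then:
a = -3.50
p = -1.48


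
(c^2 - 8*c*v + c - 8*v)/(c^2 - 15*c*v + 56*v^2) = (-c - 1)/(-c + 7*v)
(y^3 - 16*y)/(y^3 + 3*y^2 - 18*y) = (y^2 - 16)/(y^2 + 3*y - 18)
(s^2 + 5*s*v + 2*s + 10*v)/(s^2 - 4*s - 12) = (s + 5*v)/(s - 6)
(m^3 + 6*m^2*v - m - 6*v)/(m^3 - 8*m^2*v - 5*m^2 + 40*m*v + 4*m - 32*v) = (-m^2 - 6*m*v - m - 6*v)/(-m^2 + 8*m*v + 4*m - 32*v)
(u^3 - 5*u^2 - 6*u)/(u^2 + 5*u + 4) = u*(u - 6)/(u + 4)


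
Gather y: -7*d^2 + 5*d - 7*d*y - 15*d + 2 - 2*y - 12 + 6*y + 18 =-7*d^2 - 10*d + y*(4 - 7*d) + 8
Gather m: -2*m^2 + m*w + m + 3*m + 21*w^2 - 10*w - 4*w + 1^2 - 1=-2*m^2 + m*(w + 4) + 21*w^2 - 14*w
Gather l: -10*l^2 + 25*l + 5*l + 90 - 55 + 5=-10*l^2 + 30*l + 40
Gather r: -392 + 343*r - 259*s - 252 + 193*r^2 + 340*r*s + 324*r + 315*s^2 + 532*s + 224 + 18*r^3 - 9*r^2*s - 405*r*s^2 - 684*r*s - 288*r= 18*r^3 + r^2*(193 - 9*s) + r*(-405*s^2 - 344*s + 379) + 315*s^2 + 273*s - 420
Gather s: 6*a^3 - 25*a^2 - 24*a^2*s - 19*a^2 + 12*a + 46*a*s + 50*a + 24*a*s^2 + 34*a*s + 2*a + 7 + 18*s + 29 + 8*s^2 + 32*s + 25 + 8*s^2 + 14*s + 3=6*a^3 - 44*a^2 + 64*a + s^2*(24*a + 16) + s*(-24*a^2 + 80*a + 64) + 64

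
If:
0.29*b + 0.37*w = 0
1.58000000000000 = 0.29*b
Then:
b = 5.45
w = -4.27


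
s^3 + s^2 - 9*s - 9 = (s - 3)*(s + 1)*(s + 3)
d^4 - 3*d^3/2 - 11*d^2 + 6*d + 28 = (d - 7/2)*(d - 2)*(d + 2)^2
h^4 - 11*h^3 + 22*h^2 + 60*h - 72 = (h - 6)^2*(h - 1)*(h + 2)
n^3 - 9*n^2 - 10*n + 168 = (n - 7)*(n - 6)*(n + 4)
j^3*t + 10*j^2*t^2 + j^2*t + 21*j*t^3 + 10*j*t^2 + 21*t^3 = (j + 3*t)*(j + 7*t)*(j*t + t)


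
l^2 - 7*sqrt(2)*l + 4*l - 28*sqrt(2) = (l + 4)*(l - 7*sqrt(2))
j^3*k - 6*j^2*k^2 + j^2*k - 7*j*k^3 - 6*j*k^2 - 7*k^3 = (j - 7*k)*(j + k)*(j*k + k)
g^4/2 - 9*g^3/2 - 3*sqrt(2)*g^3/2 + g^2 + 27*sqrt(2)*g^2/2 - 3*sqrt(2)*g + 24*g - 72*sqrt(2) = (g/2 + 1)*(g - 8)*(g - 3)*(g - 3*sqrt(2))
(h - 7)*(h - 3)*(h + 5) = h^3 - 5*h^2 - 29*h + 105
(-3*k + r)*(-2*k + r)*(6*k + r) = 36*k^3 - 24*k^2*r + k*r^2 + r^3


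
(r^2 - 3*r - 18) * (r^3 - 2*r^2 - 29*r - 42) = r^5 - 5*r^4 - 41*r^3 + 81*r^2 + 648*r + 756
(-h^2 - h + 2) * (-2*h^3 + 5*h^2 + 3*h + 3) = 2*h^5 - 3*h^4 - 12*h^3 + 4*h^2 + 3*h + 6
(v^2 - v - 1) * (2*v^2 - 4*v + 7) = 2*v^4 - 6*v^3 + 9*v^2 - 3*v - 7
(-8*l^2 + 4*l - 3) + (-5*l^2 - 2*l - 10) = -13*l^2 + 2*l - 13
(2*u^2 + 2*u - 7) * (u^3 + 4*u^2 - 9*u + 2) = 2*u^5 + 10*u^4 - 17*u^3 - 42*u^2 + 67*u - 14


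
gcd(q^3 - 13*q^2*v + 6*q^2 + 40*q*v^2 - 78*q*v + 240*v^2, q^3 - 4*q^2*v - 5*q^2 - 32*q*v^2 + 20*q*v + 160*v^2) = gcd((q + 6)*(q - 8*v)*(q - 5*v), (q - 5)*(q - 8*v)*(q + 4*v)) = q - 8*v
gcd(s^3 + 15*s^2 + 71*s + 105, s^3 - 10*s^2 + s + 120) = s + 3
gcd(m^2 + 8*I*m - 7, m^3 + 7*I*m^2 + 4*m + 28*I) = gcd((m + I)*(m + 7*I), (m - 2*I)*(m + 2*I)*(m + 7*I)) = m + 7*I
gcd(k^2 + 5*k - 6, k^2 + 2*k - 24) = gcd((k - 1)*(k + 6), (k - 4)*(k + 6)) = k + 6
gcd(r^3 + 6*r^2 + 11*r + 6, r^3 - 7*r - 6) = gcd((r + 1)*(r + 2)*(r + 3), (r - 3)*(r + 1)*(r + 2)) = r^2 + 3*r + 2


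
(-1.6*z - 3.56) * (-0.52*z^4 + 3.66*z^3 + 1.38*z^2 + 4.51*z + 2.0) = 0.832*z^5 - 4.0048*z^4 - 15.2376*z^3 - 12.1288*z^2 - 19.2556*z - 7.12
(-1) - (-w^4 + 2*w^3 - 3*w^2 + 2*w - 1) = w^4 - 2*w^3 + 3*w^2 - 2*w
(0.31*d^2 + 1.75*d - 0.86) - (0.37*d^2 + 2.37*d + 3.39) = -0.06*d^2 - 0.62*d - 4.25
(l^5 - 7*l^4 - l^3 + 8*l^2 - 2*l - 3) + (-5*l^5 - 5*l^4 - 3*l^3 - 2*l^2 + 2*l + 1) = -4*l^5 - 12*l^4 - 4*l^3 + 6*l^2 - 2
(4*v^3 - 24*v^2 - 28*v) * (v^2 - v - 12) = 4*v^5 - 28*v^4 - 52*v^3 + 316*v^2 + 336*v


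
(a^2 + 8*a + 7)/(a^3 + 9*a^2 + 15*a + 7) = 1/(a + 1)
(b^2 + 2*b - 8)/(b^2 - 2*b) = (b + 4)/b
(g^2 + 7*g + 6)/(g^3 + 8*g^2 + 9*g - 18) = (g + 1)/(g^2 + 2*g - 3)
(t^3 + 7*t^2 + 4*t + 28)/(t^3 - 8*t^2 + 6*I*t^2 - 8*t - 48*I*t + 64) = (t^2 + t*(7 - 2*I) - 14*I)/(t^2 + 4*t*(-2 + I) - 32*I)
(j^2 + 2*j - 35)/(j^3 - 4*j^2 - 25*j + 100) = (j + 7)/(j^2 + j - 20)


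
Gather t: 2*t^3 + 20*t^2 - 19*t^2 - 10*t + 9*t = 2*t^3 + t^2 - t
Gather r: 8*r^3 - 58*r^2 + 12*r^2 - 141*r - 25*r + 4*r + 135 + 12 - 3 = 8*r^3 - 46*r^2 - 162*r + 144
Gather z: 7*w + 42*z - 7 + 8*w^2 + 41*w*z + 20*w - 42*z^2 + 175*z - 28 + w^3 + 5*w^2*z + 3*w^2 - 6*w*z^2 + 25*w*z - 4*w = w^3 + 11*w^2 + 23*w + z^2*(-6*w - 42) + z*(5*w^2 + 66*w + 217) - 35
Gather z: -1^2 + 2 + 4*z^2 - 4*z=4*z^2 - 4*z + 1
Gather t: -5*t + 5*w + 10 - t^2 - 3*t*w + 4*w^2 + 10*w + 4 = -t^2 + t*(-3*w - 5) + 4*w^2 + 15*w + 14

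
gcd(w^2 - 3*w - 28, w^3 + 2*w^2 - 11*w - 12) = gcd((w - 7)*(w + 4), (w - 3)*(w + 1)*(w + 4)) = w + 4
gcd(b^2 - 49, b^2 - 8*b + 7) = b - 7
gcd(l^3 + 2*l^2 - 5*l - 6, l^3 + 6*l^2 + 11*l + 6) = l^2 + 4*l + 3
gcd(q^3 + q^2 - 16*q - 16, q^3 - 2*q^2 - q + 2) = q + 1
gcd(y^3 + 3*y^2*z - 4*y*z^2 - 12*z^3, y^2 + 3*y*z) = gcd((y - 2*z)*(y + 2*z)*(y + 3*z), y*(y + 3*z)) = y + 3*z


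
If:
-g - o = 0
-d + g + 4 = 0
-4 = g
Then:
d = 0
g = -4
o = 4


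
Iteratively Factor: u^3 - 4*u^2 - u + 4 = (u - 1)*(u^2 - 3*u - 4) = (u - 1)*(u + 1)*(u - 4)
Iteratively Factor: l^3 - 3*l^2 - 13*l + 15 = (l - 1)*(l^2 - 2*l - 15) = (l - 1)*(l + 3)*(l - 5)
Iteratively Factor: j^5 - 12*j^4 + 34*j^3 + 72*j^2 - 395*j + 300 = (j - 5)*(j^4 - 7*j^3 - j^2 + 67*j - 60) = (j - 5)*(j + 3)*(j^3 - 10*j^2 + 29*j - 20) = (j - 5)^2*(j + 3)*(j^2 - 5*j + 4) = (j - 5)^2*(j - 4)*(j + 3)*(j - 1)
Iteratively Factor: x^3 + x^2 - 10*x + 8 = (x + 4)*(x^2 - 3*x + 2) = (x - 2)*(x + 4)*(x - 1)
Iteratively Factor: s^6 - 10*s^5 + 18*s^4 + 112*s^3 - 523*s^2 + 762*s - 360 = (s - 3)*(s^5 - 7*s^4 - 3*s^3 + 103*s^2 - 214*s + 120) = (s - 3)*(s - 1)*(s^4 - 6*s^3 - 9*s^2 + 94*s - 120) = (s - 5)*(s - 3)*(s - 1)*(s^3 - s^2 - 14*s + 24) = (s - 5)*(s - 3)^2*(s - 1)*(s^2 + 2*s - 8) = (s - 5)*(s - 3)^2*(s - 2)*(s - 1)*(s + 4)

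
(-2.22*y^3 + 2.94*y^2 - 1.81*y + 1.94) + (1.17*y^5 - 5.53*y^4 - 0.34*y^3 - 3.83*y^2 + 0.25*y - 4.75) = 1.17*y^5 - 5.53*y^4 - 2.56*y^3 - 0.89*y^2 - 1.56*y - 2.81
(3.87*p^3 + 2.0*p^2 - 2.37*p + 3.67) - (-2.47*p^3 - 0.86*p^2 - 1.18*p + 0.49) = 6.34*p^3 + 2.86*p^2 - 1.19*p + 3.18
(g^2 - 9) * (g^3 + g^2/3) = g^5 + g^4/3 - 9*g^3 - 3*g^2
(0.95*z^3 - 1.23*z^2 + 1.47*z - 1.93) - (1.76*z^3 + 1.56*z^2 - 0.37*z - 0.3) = -0.81*z^3 - 2.79*z^2 + 1.84*z - 1.63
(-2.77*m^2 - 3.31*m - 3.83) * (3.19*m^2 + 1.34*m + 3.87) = -8.8363*m^4 - 14.2707*m^3 - 27.373*m^2 - 17.9419*m - 14.8221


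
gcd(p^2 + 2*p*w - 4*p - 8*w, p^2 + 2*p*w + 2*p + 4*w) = p + 2*w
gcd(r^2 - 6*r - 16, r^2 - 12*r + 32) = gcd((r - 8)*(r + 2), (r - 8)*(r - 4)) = r - 8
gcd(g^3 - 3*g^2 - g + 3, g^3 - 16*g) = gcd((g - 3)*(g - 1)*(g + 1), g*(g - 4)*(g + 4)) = 1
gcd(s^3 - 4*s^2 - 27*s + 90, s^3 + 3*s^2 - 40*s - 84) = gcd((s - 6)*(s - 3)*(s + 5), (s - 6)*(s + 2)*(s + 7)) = s - 6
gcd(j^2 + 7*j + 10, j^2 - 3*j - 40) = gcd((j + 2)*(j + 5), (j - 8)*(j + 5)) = j + 5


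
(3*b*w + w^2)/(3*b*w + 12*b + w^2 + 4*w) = w/(w + 4)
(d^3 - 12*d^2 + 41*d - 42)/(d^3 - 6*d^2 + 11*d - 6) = (d - 7)/(d - 1)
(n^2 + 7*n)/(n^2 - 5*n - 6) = n*(n + 7)/(n^2 - 5*n - 6)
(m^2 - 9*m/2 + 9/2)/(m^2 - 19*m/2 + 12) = (m - 3)/(m - 8)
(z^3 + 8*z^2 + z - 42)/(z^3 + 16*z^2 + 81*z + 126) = (z - 2)/(z + 6)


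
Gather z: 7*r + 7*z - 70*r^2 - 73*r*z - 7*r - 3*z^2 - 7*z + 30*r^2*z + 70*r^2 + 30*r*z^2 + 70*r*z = z^2*(30*r - 3) + z*(30*r^2 - 3*r)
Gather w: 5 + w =w + 5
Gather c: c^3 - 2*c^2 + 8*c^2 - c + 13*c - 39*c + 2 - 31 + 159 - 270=c^3 + 6*c^2 - 27*c - 140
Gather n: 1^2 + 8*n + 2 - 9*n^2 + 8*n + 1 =-9*n^2 + 16*n + 4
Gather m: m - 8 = m - 8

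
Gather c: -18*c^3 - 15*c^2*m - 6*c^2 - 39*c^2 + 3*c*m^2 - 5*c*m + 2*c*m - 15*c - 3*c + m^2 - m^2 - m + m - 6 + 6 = -18*c^3 + c^2*(-15*m - 45) + c*(3*m^2 - 3*m - 18)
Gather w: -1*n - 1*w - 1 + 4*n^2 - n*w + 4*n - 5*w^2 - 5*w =4*n^2 + 3*n - 5*w^2 + w*(-n - 6) - 1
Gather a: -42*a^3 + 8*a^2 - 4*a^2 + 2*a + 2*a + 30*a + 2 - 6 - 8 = -42*a^3 + 4*a^2 + 34*a - 12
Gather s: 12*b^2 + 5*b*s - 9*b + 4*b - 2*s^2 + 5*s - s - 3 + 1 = 12*b^2 - 5*b - 2*s^2 + s*(5*b + 4) - 2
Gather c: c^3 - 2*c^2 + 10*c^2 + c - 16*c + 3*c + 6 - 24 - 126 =c^3 + 8*c^2 - 12*c - 144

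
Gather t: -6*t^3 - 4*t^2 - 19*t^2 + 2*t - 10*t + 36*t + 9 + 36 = -6*t^3 - 23*t^2 + 28*t + 45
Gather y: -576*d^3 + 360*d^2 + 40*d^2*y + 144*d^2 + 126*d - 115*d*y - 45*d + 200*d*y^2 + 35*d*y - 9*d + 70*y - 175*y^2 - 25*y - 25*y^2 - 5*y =-576*d^3 + 504*d^2 + 72*d + y^2*(200*d - 200) + y*(40*d^2 - 80*d + 40)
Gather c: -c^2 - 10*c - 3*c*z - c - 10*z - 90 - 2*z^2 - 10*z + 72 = -c^2 + c*(-3*z - 11) - 2*z^2 - 20*z - 18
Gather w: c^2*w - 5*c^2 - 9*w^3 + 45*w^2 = c^2*w - 5*c^2 - 9*w^3 + 45*w^2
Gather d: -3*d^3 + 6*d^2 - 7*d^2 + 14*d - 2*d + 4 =-3*d^3 - d^2 + 12*d + 4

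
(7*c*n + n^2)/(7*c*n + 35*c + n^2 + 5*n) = n/(n + 5)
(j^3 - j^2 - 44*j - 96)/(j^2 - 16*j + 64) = (j^2 + 7*j + 12)/(j - 8)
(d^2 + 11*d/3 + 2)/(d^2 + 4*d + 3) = (d + 2/3)/(d + 1)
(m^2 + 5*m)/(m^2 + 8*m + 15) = m/(m + 3)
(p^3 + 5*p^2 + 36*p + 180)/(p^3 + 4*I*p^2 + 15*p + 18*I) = (p^2 + p*(5 - 6*I) - 30*I)/(p^2 - 2*I*p + 3)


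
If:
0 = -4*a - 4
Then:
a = -1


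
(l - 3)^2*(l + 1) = l^3 - 5*l^2 + 3*l + 9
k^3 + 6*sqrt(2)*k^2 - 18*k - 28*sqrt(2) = (k - 2*sqrt(2))*(k + sqrt(2))*(k + 7*sqrt(2))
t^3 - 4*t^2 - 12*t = t*(t - 6)*(t + 2)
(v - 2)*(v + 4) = v^2 + 2*v - 8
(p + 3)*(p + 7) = p^2 + 10*p + 21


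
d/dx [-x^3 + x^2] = x*(2 - 3*x)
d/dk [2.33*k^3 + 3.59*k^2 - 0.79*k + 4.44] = 6.99*k^2 + 7.18*k - 0.79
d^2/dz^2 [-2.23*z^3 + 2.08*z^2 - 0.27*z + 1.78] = 4.16 - 13.38*z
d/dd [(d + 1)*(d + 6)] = 2*d + 7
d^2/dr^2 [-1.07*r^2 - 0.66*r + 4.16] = -2.14000000000000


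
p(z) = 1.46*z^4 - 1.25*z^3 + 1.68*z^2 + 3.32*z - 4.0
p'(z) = 5.84*z^3 - 3.75*z^2 + 3.36*z + 3.32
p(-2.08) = 34.94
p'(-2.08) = -72.45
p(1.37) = 5.63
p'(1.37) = 15.90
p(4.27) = 428.85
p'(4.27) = 403.96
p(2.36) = 42.05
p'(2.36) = 67.13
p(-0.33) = -4.85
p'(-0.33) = 1.59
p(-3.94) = 437.29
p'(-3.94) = -425.32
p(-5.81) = 1942.21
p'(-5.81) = -1288.14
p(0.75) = -0.63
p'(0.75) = 6.19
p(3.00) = 105.59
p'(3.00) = 137.33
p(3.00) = 105.59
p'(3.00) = 137.33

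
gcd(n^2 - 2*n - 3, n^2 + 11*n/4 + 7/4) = n + 1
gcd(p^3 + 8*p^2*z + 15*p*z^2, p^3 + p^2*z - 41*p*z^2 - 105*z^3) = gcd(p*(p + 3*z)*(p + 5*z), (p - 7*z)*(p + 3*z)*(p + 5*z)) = p^2 + 8*p*z + 15*z^2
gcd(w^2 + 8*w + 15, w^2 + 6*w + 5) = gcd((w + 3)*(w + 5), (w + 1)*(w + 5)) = w + 5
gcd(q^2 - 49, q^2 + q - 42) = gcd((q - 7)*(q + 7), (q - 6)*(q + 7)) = q + 7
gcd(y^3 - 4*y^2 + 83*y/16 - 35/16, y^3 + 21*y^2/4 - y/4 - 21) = y - 7/4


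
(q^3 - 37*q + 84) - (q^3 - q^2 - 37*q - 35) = q^2 + 119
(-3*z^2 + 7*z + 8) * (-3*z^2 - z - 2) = 9*z^4 - 18*z^3 - 25*z^2 - 22*z - 16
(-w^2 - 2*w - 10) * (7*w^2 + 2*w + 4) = -7*w^4 - 16*w^3 - 78*w^2 - 28*w - 40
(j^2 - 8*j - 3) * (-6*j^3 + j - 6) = -6*j^5 + 48*j^4 + 19*j^3 - 14*j^2 + 45*j + 18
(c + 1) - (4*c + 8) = -3*c - 7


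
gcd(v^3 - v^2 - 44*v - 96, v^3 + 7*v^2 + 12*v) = v^2 + 7*v + 12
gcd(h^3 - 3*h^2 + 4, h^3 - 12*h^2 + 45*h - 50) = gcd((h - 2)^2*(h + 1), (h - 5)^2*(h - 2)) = h - 2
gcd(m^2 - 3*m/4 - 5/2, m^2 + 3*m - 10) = m - 2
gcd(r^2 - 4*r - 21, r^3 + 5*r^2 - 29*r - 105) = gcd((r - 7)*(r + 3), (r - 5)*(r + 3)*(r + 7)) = r + 3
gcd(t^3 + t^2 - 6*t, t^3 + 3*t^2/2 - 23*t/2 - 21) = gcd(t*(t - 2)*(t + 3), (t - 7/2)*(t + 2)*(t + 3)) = t + 3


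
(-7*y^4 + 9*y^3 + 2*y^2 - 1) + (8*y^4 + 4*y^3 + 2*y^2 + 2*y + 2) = y^4 + 13*y^3 + 4*y^2 + 2*y + 1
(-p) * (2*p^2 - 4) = -2*p^3 + 4*p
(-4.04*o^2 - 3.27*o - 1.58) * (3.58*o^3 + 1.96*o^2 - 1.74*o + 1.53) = -14.4632*o^5 - 19.625*o^4 - 5.036*o^3 - 3.5882*o^2 - 2.2539*o - 2.4174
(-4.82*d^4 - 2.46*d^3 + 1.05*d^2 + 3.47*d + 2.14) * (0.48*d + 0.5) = -2.3136*d^5 - 3.5908*d^4 - 0.726*d^3 + 2.1906*d^2 + 2.7622*d + 1.07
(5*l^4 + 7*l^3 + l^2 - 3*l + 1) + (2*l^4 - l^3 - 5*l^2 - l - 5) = 7*l^4 + 6*l^3 - 4*l^2 - 4*l - 4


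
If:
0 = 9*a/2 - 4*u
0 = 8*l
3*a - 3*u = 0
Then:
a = 0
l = 0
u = 0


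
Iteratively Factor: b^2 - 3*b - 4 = (b - 4)*(b + 1)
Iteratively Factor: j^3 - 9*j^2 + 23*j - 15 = (j - 3)*(j^2 - 6*j + 5) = (j - 5)*(j - 3)*(j - 1)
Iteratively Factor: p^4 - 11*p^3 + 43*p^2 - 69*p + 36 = (p - 3)*(p^3 - 8*p^2 + 19*p - 12) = (p - 4)*(p - 3)*(p^2 - 4*p + 3) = (p - 4)*(p - 3)^2*(p - 1)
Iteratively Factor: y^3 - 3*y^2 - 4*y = (y - 4)*(y^2 + y) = (y - 4)*(y + 1)*(y)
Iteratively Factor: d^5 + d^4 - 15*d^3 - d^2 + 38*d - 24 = (d + 2)*(d^4 - d^3 - 13*d^2 + 25*d - 12) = (d - 1)*(d + 2)*(d^3 - 13*d + 12) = (d - 1)^2*(d + 2)*(d^2 + d - 12) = (d - 3)*(d - 1)^2*(d + 2)*(d + 4)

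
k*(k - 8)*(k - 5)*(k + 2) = k^4 - 11*k^3 + 14*k^2 + 80*k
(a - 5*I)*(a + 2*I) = a^2 - 3*I*a + 10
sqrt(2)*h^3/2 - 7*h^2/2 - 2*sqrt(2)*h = h*(h - 4*sqrt(2))*(sqrt(2)*h/2 + 1/2)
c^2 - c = c*(c - 1)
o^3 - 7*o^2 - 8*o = o*(o - 8)*(o + 1)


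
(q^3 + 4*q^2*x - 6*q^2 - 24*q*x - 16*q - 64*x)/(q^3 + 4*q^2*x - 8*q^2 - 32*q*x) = (q + 2)/q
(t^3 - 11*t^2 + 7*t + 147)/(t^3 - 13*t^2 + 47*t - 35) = (t^2 - 4*t - 21)/(t^2 - 6*t + 5)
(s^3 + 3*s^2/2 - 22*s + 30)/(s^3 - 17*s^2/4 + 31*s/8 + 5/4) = 4*(s + 6)/(4*s + 1)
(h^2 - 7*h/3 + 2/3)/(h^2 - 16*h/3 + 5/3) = (h - 2)/(h - 5)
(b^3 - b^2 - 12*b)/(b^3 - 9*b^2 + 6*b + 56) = b*(b + 3)/(b^2 - 5*b - 14)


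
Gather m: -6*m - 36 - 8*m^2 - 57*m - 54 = -8*m^2 - 63*m - 90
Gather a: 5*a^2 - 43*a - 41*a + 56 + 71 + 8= 5*a^2 - 84*a + 135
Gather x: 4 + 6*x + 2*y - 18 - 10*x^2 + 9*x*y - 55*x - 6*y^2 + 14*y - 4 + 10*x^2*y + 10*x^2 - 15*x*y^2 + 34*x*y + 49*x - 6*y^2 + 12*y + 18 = 10*x^2*y + x*(-15*y^2 + 43*y) - 12*y^2 + 28*y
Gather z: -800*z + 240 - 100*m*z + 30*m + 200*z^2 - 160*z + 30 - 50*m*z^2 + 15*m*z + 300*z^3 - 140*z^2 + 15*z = 30*m + 300*z^3 + z^2*(60 - 50*m) + z*(-85*m - 945) + 270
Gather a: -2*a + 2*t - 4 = -2*a + 2*t - 4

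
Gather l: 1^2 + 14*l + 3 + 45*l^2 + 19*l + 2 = 45*l^2 + 33*l + 6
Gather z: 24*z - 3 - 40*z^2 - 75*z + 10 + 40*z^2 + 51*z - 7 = 0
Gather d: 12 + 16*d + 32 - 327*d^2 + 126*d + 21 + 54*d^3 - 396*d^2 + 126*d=54*d^3 - 723*d^2 + 268*d + 65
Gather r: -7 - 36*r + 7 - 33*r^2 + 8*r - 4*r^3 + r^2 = -4*r^3 - 32*r^2 - 28*r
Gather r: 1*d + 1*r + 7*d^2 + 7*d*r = 7*d^2 + d + r*(7*d + 1)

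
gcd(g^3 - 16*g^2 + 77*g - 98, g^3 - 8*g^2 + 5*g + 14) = g^2 - 9*g + 14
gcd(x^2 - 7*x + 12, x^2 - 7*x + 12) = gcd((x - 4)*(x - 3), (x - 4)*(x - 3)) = x^2 - 7*x + 12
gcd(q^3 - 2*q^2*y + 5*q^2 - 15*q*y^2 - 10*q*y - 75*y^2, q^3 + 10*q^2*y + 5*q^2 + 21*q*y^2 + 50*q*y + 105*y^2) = q^2 + 3*q*y + 5*q + 15*y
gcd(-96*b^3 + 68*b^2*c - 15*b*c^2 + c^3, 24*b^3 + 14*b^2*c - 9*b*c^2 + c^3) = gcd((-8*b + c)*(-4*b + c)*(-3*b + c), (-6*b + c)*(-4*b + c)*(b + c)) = 4*b - c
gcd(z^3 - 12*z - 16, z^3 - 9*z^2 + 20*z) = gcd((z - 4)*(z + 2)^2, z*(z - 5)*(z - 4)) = z - 4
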